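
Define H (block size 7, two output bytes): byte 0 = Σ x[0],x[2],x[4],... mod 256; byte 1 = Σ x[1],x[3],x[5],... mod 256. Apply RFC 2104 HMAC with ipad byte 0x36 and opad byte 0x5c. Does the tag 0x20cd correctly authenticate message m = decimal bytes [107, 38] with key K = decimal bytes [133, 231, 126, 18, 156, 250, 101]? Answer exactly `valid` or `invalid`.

Key decimal bytes [133, 231, 126, 18, 156, 250, 101] = 85 e7 7e 12 9c fa 65 is exactly B = 7 bytes: K' = 85 e7 7e 12 9c fa 65.
K' ⊕ ipad = b3 d1 48 24 aa cc 53; K' ⊕ opad = d9 bb 22 4e c0 a6 39.
Inner hash: even-index sum = 542 mod 256 = 30; odd-index sum = 556 mod 256 = 44 → 1e 2c.
Outer hash (recomputed tag): even-index sum = 544 mod 256 = 32; odd-index sum = 461 mod 256 = 205 → 20 cd.
Recomputed tag = 20cd; claimed = 20cd → match.

valid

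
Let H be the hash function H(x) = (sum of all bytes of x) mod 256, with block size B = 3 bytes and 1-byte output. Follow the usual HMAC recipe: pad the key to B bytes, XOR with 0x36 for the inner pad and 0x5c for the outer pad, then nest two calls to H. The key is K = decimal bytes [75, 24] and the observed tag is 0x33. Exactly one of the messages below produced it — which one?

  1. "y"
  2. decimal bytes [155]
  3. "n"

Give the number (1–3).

Key decimal bytes [75, 24] = 4b 18 is 2 bytes ≤ B = 3; zero-pad to 3 bytes: K' = 4b 18 00.
K' ⊕ ipad = 7d 2e 36; K' ⊕ opad = 17 44 5c.
m1: inner = H(7d 2e 36 79) = 5a; tag = H(17 44 5c 5a) = 11
m2: inner = H(7d 2e 36 9b) = 7c; tag = H(17 44 5c 7c) = 33 ← matches
m3: inner = H(7d 2e 36 6e) = 4f; tag = H(17 44 5c 4f) = 06

2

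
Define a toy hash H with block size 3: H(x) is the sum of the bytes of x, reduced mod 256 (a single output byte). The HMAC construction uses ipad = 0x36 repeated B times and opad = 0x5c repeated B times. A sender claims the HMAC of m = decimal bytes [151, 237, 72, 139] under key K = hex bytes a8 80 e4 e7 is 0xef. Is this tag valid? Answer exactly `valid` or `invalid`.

Key hex bytes a8 80 e4 e7 is 4 bytes > B = 3, so hash it first: H(key) = f3, then zero-pad to 3 bytes: K' = f3 00 00.
K' ⊕ ipad = c5 36 36; K' ⊕ opad = af 5c 5c.
Inner hash: sum = 197+54+54+151+237+72+139 = 904; mod 256 = 136 → 88.
Outer hash (recomputed tag): sum = 175+92+92+136 = 495; mod 256 = 239 → ef.
Recomputed tag = ef; claimed = ef → match.

valid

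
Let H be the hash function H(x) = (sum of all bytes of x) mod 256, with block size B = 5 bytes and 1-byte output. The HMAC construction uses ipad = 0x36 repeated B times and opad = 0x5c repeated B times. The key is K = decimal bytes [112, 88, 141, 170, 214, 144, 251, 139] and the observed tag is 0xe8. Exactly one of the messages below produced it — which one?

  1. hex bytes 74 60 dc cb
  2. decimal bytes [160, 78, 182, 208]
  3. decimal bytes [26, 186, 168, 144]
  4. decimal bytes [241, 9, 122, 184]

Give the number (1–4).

Key decimal bytes [112, 88, 141, 170, 214, 144, 251, 139] = 70 58 8d aa d6 90 fb 8b is 8 bytes > B = 5, so hash it first: H(key) = eb, then zero-pad to 5 bytes: K' = eb 00 00 00 00.
K' ⊕ ipad = dd 36 36 36 36; K' ⊕ opad = b7 5c 5c 5c 5c.
m1: inner = H(dd 36 36 36 36 74 60 dc cb) = 30; tag = H(b7 5c 5c 5c 5c 30) = 57
m2: inner = H(dd 36 36 36 36 a0 4e b6 d0) = 29; tag = H(b7 5c 5c 5c 5c 29) = 50
m3: inner = H(dd 36 36 36 36 1a ba a8 90) = c1; tag = H(b7 5c 5c 5c 5c c1) = e8 ← matches
m4: inner = H(dd 36 36 36 36 f1 09 7a b8) = e1; tag = H(b7 5c 5c 5c 5c e1) = 08

3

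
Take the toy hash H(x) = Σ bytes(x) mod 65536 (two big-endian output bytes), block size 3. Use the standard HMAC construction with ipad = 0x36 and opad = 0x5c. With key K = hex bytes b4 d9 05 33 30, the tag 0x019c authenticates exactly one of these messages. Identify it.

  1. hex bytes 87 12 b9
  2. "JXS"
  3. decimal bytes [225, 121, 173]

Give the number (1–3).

Key hex bytes b4 d9 05 33 30 is 5 bytes > B = 3, so hash it first: H(key) = 01 f5, then zero-pad to 3 bytes: K' = 01 f5 00.
K' ⊕ ipad = 37 c3 36; K' ⊕ opad = 5d a9 5c.
m1: inner = H(37 c3 36 87 12 b9) = 02 82; tag = H(5d a9 5c 02 82) = 01e6
m2: inner = H(37 c3 36 4a 58 53) = 02 25; tag = H(5d a9 5c 02 25) = 0189
m3: inner = H(37 c3 36 e1 79 ad) = 03 37; tag = H(5d a9 5c 03 37) = 019c ← matches

3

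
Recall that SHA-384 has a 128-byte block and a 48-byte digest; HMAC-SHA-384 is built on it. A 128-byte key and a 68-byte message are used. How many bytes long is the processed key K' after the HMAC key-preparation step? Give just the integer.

128

Key is 128 ≤ 128 bytes, zero-padded: |K'| = 128.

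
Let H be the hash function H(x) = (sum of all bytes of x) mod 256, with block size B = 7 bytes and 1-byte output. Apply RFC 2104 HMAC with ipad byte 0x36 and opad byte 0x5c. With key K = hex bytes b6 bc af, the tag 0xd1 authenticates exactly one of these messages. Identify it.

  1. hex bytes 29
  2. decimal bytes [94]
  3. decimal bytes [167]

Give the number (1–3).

Key hex bytes b6 bc af is 3 bytes ≤ B = 7; zero-pad to 7 bytes: K' = b6 bc af 00 00 00 00.
K' ⊕ ipad = 80 8a 99 36 36 36 36; K' ⊕ opad = ea e0 f3 5c 5c 5c 5c.
m1: inner = H(80 8a 99 36 36 36 36 29) = a4; tag = H(ea e0 f3 5c 5c 5c 5c a4) = d1 ← matches
m2: inner = H(80 8a 99 36 36 36 36 5e) = d9; tag = H(ea e0 f3 5c 5c 5c 5c d9) = 06
m3: inner = H(80 8a 99 36 36 36 36 a7) = 22; tag = H(ea e0 f3 5c 5c 5c 5c 22) = 4f

1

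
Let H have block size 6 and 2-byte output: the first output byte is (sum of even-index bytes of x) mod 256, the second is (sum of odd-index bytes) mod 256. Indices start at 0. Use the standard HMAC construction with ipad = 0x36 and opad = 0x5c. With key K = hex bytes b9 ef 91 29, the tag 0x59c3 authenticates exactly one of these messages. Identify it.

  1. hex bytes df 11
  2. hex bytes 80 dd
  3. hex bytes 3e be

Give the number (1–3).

Key hex bytes b9 ef 91 29 is 4 bytes ≤ B = 6; zero-pad to 6 bytes: K' = b9 ef 91 29 00 00.
K' ⊕ ipad = 8f d9 a7 1f 36 36; K' ⊕ opad = e5 b3 cd 75 5c 5c.
m1: inner = H(8f d9 a7 1f 36 36 df 11) = 4b 3f; tag = H(e5 b3 cd 75 5c 5c 4b 3f) = 59c3 ← matches
m2: inner = H(8f d9 a7 1f 36 36 80 dd) = ec 0b; tag = H(e5 b3 cd 75 5c 5c ec 0b) = fa8f
m3: inner = H(8f d9 a7 1f 36 36 3e be) = aa ec; tag = H(e5 b3 cd 75 5c 5c aa ec) = b870

1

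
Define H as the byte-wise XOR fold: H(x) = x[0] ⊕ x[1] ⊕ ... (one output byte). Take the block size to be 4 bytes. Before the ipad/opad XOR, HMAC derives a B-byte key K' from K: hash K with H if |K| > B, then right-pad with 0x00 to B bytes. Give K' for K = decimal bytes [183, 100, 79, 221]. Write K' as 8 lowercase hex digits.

Key decimal bytes [183, 100, 79, 221] = b7 64 4f dd is exactly B = 4 bytes: K' = b7 64 4f dd.

b7644fdd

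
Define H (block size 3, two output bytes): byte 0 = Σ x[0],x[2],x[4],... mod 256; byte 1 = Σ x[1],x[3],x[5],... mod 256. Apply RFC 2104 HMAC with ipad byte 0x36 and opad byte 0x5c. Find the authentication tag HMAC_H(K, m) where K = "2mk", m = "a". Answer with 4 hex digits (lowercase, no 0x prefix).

Key "2mk" = 32 6d 6b is exactly B = 3 bytes: K' = 32 6d 6b.
K' ⊕ ipad = 04 5b 5d.  K' ⊕ opad = 6e 31 37.
Inner input = (K'⊕ipad) ∥ m = 04 5b 5d ∥ 61.
Inner hash: even-index sum = 97 mod 256 = 97; odd-index sum = 188 mod 256 = 188 → 61 bc.
Outer input = (K'⊕opad) ∥ inner = 6e 31 37 ∥ 61 bc.
Outer hash (tag): even-index sum = 353 mod 256 = 97; odd-index sum = 146 mod 256 = 146 → 61 92.

6192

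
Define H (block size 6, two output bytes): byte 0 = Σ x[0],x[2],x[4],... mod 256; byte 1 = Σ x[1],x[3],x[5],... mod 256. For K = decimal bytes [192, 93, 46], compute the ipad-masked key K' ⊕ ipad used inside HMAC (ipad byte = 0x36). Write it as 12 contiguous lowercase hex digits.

f66b18363636

Key decimal bytes [192, 93, 46] = c0 5d 2e is 3 bytes ≤ B = 6; zero-pad to 6 bytes: K' = c0 5d 2e 00 00 00.
XOR each byte with 0x36: c0⊕36=f6, 5d⊕36=6b, 2e⊕36=18, 00⊕36=36, 00⊕36=36, 00⊕36=36.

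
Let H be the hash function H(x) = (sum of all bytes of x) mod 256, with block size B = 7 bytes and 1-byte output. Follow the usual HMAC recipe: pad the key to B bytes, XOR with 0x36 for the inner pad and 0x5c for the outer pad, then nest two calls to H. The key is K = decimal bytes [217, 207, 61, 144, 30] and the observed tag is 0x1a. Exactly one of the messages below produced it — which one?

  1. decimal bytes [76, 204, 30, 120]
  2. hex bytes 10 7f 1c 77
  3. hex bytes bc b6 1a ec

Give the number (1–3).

1

Key decimal bytes [217, 207, 61, 144, 30] = d9 cf 3d 90 1e is 5 bytes ≤ B = 7; zero-pad to 7 bytes: K' = d9 cf 3d 90 1e 00 00.
K' ⊕ ipad = ef f9 0b a6 28 36 36; K' ⊕ opad = 85 93 61 cc 42 5c 5c.
m1: inner = H(ef f9 0b a6 28 36 36 4c cc 1e 78) = db; tag = H(85 93 61 cc 42 5c 5c db) = 1a ← matches
m2: inner = H(ef f9 0b a6 28 36 36 10 7f 1c 77) = 4f; tag = H(85 93 61 cc 42 5c 5c 4f) = 8e
m3: inner = H(ef f9 0b a6 28 36 36 bc b6 1a ec) = a5; tag = H(85 93 61 cc 42 5c 5c a5) = e4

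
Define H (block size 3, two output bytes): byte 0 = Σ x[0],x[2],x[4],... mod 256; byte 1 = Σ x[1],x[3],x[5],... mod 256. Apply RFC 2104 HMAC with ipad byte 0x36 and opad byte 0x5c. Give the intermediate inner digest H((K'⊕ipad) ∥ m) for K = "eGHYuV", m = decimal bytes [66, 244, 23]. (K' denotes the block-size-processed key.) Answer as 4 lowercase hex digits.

Key "eGHYuV" = 65 47 48 59 75 56 is 6 bytes > B = 3, so hash it first: H(key) = 22 f6, then zero-pad to 3 bytes: K' = 22 f6 00.
K' ⊕ ipad = 14 c0 36.
Inner input = 14 c0 36 ∥ 42 f4 17.
Inner hash: even-index sum = 318 mod 256 = 62; odd-index sum = 281 mod 256 = 25 → 3e 19.

3e19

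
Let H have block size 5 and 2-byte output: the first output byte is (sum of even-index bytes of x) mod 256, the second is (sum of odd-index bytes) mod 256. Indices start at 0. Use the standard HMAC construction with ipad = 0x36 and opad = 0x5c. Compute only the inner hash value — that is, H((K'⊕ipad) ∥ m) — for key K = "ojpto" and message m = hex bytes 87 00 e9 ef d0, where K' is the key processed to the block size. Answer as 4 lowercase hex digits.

Key "ojpto" = 6f 6a 70 74 6f is exactly B = 5 bytes: K' = 6f 6a 70 74 6f.
K' ⊕ ipad = 59 5c 46 42 59.
Inner input = 59 5c 46 42 59 ∥ 87 00 e9 ef d0.
Inner hash: even-index sum = 487 mod 256 = 231; odd-index sum = 734 mod 256 = 222 → e7 de.

e7de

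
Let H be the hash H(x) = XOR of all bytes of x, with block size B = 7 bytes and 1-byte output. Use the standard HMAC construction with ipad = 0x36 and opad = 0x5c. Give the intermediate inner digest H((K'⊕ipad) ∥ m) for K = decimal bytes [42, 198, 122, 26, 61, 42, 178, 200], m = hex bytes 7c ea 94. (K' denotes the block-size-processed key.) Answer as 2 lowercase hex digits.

Key decimal bytes [42, 198, 122, 26, 61, 42, 178, 200] = 2a c6 7a 1a 3d 2a b2 c8 is 8 bytes > B = 7, so hash it first: H(key) = e1, then zero-pad to 7 bytes: K' = e1 00 00 00 00 00 00.
K' ⊕ ipad = d7 36 36 36 36 36 36.
Inner input = d7 36 36 36 36 36 36 ∥ 7c ea 94.
Inner hash: XOR d7⊕36⊕36⊕36⊕36⊕36⊕36⊕7c⊕ea⊕94 = d5.

d5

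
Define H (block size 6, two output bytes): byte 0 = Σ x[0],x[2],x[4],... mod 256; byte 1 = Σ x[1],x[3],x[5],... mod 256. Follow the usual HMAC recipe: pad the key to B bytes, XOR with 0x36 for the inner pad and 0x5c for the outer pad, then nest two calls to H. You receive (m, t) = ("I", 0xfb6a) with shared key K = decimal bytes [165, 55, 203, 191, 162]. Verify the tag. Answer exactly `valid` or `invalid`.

Key decimal bytes [165, 55, 203, 191, 162] = a5 37 cb bf a2 is 5 bytes ≤ B = 6; zero-pad to 6 bytes: K' = a5 37 cb bf a2 00.
K' ⊕ ipad = 93 01 fd 89 94 36; K' ⊕ opad = f9 6b 97 e3 fe 5c.
Inner hash: even-index sum = 621 mod 256 = 109; odd-index sum = 192 mod 256 = 192 → 6d c0.
Outer hash (recomputed tag): even-index sum = 763 mod 256 = 251; odd-index sum = 618 mod 256 = 106 → fb 6a.
Recomputed tag = fb6a; claimed = fb6a → match.

valid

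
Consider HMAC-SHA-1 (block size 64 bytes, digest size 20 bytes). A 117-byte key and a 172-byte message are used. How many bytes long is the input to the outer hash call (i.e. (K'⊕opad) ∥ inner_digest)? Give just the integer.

Key is 117 > 64 bytes, so it is hashed to 20 bytes then zero-padded to 64: |K'| = 64.
Outer input = (K'⊕opad) ∥ H(inner) → 64 + 20 = 84 bytes.

84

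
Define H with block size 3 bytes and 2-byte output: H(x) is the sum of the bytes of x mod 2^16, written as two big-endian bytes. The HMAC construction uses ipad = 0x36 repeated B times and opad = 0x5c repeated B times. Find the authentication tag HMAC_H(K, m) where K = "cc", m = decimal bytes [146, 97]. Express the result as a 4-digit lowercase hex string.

01ae

Key "cc" = 63 63 is 2 bytes ≤ B = 3; zero-pad to 3 bytes: K' = 63 63 00.
K' ⊕ ipad = 55 55 36.  K' ⊕ opad = 3f 3f 5c.
Inner input = (K'⊕ipad) ∥ m = 55 55 36 ∥ 92 61.
Inner hash: sum = 85+85+54+146+97 = 467 → 01 d3.
Outer input = (K'⊕opad) ∥ inner = 3f 3f 5c ∥ 01 d3.
Outer hash (tag): sum = 63+63+92+1+211 = 430 → 01 ae.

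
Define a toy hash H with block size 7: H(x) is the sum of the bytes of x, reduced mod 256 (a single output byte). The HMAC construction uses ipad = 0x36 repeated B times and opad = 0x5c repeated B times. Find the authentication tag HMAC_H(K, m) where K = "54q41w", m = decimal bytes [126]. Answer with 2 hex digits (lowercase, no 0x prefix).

Key "54q41w" = 35 34 71 34 31 77 is 6 bytes ≤ B = 7; zero-pad to 7 bytes: K' = 35 34 71 34 31 77 00.
K' ⊕ ipad = 03 02 47 02 07 41 36.  K' ⊕ opad = 69 68 2d 68 6d 2b 5c.
Inner input = (K'⊕ipad) ∥ m = 03 02 47 02 07 41 36 ∥ 7e.
Inner hash: sum = 3+2+71+2+7+65+54+126 = 330; mod 256 = 74 → 4a.
Outer input = (K'⊕opad) ∥ inner = 69 68 2d 68 6d 2b 5c ∥ 4a.
Outer hash (tag): sum = 105+104+45+104+109+43+92+74 = 676; mod 256 = 164 → a4.

a4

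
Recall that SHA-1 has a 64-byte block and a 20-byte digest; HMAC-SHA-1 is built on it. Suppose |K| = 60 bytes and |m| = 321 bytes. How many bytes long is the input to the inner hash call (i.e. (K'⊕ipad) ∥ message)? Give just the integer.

Key is 60 ≤ 64 bytes, zero-padded: |K'| = 64.
Inner input = (K'⊕ipad) ∥ m → 64 + 321 = 385 bytes.

385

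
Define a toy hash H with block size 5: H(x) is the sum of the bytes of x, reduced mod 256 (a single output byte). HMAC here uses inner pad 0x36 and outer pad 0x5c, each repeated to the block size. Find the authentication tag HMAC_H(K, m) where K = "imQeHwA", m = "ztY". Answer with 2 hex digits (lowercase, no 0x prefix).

Key "imQeHwA" = 69 6d 51 65 48 77 41 is 7 bytes > B = 5, so hash it first: H(key) = 8c, then zero-pad to 5 bytes: K' = 8c 00 00 00 00.
K' ⊕ ipad = ba 36 36 36 36.  K' ⊕ opad = d0 5c 5c 5c 5c.
Inner input = (K'⊕ipad) ∥ m = ba 36 36 36 36 ∥ 7a 74 59.
Inner hash: sum = 186+54+54+54+54+122+116+89 = 729; mod 256 = 217 → d9.
Outer input = (K'⊕opad) ∥ inner = d0 5c 5c 5c 5c ∥ d9.
Outer hash (tag): sum = 208+92+92+92+92+217 = 793; mod 256 = 25 → 19.

19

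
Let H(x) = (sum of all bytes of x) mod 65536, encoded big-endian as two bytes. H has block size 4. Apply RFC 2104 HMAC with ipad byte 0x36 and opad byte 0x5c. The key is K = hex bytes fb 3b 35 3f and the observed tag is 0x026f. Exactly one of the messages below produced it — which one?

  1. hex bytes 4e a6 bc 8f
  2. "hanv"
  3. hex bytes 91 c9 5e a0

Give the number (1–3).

2

Key hex bytes fb 3b 35 3f is exactly B = 4 bytes: K' = fb 3b 35 3f.
K' ⊕ ipad = cd 0d 03 09; K' ⊕ opad = a7 67 69 63.
m1: inner = H(cd 0d 03 09 4e a6 bc 8f) = 03 25; tag = H(a7 67 69 63 03 25) = 0202
m2: inner = H(cd 0d 03 09 68 61 6e 76) = 02 93; tag = H(a7 67 69 63 02 93) = 026f ← matches
m3: inner = H(cd 0d 03 09 91 c9 5e a0) = 03 3e; tag = H(a7 67 69 63 03 3e) = 021b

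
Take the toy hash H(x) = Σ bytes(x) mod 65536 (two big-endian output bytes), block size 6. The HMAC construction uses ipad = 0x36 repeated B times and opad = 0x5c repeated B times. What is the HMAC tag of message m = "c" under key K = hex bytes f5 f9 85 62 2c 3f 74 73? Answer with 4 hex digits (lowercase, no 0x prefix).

02c2

Key hex bytes f5 f9 85 62 2c 3f 74 73 is 8 bytes > B = 6, so hash it first: H(key) = 04 27, then zero-pad to 6 bytes: K' = 04 27 00 00 00 00.
K' ⊕ ipad = 32 11 36 36 36 36.  K' ⊕ opad = 58 7b 5c 5c 5c 5c.
Inner input = (K'⊕ipad) ∥ m = 32 11 36 36 36 36 ∥ 63.
Inner hash: sum = 50+17+54+54+54+54+99 = 382 → 01 7e.
Outer input = (K'⊕opad) ∥ inner = 58 7b 5c 5c 5c 5c ∥ 01 7e.
Outer hash (tag): sum = 88+123+92+92+92+92+1+126 = 706 → 02 c2.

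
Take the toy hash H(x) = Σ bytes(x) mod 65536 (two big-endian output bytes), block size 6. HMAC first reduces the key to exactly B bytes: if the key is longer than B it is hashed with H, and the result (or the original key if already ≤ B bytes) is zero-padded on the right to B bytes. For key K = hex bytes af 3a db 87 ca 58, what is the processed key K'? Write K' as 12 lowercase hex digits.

af3adb87ca58

Key hex bytes af 3a db 87 ca 58 is exactly B = 6 bytes: K' = af 3a db 87 ca 58.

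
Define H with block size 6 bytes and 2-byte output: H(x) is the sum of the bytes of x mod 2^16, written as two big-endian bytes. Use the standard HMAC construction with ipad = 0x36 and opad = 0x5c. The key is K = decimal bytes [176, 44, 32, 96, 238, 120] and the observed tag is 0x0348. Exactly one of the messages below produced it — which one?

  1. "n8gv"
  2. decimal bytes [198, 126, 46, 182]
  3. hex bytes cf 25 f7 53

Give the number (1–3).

Key decimal bytes [176, 44, 32, 96, 238, 120] = b0 2c 20 60 ee 78 is exactly B = 6 bytes: K' = b0 2c 20 60 ee 78.
K' ⊕ ipad = 86 1a 16 56 d8 4e; K' ⊕ opad = ec 70 7c 3c b2 24.
m1: inner = H(86 1a 16 56 d8 4e 6e 38 67 76) = 03 b5; tag = H(ec 70 7c 3c b2 24 03 b5) = 03a2
m2: inner = H(86 1a 16 56 d8 4e c6 7e 2e b6) = 04 5a; tag = H(ec 70 7c 3c b2 24 04 5a) = 0348 ← matches
m3: inner = H(86 1a 16 56 d8 4e cf 25 f7 53) = 04 70; tag = H(ec 70 7c 3c b2 24 04 70) = 035e

2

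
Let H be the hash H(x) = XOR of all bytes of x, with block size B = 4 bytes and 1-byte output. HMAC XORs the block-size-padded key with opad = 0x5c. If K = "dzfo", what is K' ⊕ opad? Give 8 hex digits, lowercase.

38263a33

Key "dzfo" = 64 7a 66 6f is exactly B = 4 bytes: K' = 64 7a 66 6f.
XOR each byte with 0x5c: 64⊕5c=38, 7a⊕5c=26, 66⊕5c=3a, 6f⊕5c=33.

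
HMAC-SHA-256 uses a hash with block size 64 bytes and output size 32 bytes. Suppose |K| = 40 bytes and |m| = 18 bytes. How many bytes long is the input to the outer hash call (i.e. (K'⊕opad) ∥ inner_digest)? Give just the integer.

96

Key is 40 ≤ 64 bytes, zero-padded: |K'| = 64.
Outer input = (K'⊕opad) ∥ H(inner) → 64 + 32 = 96 bytes.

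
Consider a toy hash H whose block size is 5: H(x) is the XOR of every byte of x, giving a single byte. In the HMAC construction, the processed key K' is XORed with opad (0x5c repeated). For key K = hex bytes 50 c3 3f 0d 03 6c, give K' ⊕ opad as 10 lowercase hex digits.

Key hex bytes 50 c3 3f 0d 03 6c is 6 bytes > B = 5, so hash it first: H(key) = ce, then zero-pad to 5 bytes: K' = ce 00 00 00 00.
XOR each byte with 0x5c: ce⊕5c=92, 00⊕5c=5c, 00⊕5c=5c, 00⊕5c=5c, 00⊕5c=5c.

925c5c5c5c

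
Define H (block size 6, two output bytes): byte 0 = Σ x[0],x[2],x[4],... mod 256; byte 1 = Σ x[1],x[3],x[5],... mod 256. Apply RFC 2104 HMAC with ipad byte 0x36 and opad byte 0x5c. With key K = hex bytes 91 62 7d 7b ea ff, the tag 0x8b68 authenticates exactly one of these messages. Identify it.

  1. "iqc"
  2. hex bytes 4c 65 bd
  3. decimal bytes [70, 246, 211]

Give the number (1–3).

3

Key hex bytes 91 62 7d 7b ea ff is exactly B = 6 bytes: K' = 91 62 7d 7b ea ff.
K' ⊕ ipad = a7 54 4b 4d dc c9; K' ⊕ opad = cd 3e 21 27 b6 a3.
m1: inner = H(a7 54 4b 4d dc c9 69 71 63) = 9a db; tag = H(cd 3e 21 27 b6 a3 9a db) = 3ee3
m2: inner = H(a7 54 4b 4d dc c9 4c 65 bd) = d7 cf; tag = H(cd 3e 21 27 b6 a3 d7 cf) = 7bd7
m3: inner = H(a7 54 4b 4d dc c9 46 f6 d3) = e7 60; tag = H(cd 3e 21 27 b6 a3 e7 60) = 8b68 ← matches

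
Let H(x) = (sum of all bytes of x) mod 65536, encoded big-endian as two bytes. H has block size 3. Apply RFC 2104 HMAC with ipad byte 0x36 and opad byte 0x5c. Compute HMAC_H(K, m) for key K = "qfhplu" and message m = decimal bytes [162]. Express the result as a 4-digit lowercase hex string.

0239

Key "qfhplu" = 71 66 68 70 6c 75 is 6 bytes > B = 3, so hash it first: H(key) = 02 90, then zero-pad to 3 bytes: K' = 02 90 00.
K' ⊕ ipad = 34 a6 36.  K' ⊕ opad = 5e cc 5c.
Inner input = (K'⊕ipad) ∥ m = 34 a6 36 ∥ a2.
Inner hash: sum = 52+166+54+162 = 434 → 01 b2.
Outer input = (K'⊕opad) ∥ inner = 5e cc 5c ∥ 01 b2.
Outer hash (tag): sum = 94+204+92+1+178 = 569 → 02 39.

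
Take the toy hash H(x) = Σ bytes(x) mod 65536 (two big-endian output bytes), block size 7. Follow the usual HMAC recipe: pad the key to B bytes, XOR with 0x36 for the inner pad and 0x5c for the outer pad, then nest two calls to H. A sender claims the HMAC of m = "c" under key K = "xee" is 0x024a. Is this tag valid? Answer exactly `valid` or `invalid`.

Key "xee" = 78 65 65 is 3 bytes ≤ B = 7; zero-pad to 7 bytes: K' = 78 65 65 00 00 00 00.
K' ⊕ ipad = 4e 53 53 36 36 36 36; K' ⊕ opad = 24 39 39 5c 5c 5c 5c.
Inner hash: sum = 78+83+83+54+54+54+54+99 = 559 → 02 2f.
Outer hash (recomputed tag): sum = 36+57+57+92+92+92+92+2+47 = 567 → 02 37.
Recomputed tag = 0237; claimed = 024a → mismatch.

invalid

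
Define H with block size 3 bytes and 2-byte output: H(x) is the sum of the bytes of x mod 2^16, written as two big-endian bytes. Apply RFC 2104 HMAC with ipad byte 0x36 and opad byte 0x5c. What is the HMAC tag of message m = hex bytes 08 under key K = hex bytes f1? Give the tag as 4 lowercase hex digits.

Key hex bytes f1 is 1 byte ≤ B = 3; zero-pad to 3 bytes: K' = f1 00 00.
K' ⊕ ipad = c7 36 36.  K' ⊕ opad = ad 5c 5c.
Inner input = (K'⊕ipad) ∥ m = c7 36 36 ∥ 08.
Inner hash: sum = 199+54+54+8 = 315 → 01 3b.
Outer input = (K'⊕opad) ∥ inner = ad 5c 5c ∥ 01 3b.
Outer hash (tag): sum = 173+92+92+1+59 = 417 → 01 a1.

01a1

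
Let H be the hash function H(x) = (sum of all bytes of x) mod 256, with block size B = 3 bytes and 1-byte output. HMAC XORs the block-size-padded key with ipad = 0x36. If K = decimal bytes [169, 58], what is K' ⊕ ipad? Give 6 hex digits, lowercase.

9f0c36

Key decimal bytes [169, 58] = a9 3a is 2 bytes ≤ B = 3; zero-pad to 3 bytes: K' = a9 3a 00.
XOR each byte with 0x36: a9⊕36=9f, 3a⊕36=0c, 00⊕36=36.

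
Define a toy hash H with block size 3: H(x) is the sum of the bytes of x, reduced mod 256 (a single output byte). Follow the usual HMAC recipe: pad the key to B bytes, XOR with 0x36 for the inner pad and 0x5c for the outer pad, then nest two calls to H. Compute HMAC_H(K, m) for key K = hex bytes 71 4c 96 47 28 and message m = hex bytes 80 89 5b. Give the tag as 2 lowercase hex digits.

Key hex bytes 71 4c 96 47 28 is 5 bytes > B = 3, so hash it first: H(key) = c2, then zero-pad to 3 bytes: K' = c2 00 00.
K' ⊕ ipad = f4 36 36.  K' ⊕ opad = 9e 5c 5c.
Inner input = (K'⊕ipad) ∥ m = f4 36 36 ∥ 80 89 5b.
Inner hash: sum = 244+54+54+128+137+91 = 708; mod 256 = 196 → c4.
Outer input = (K'⊕opad) ∥ inner = 9e 5c 5c ∥ c4.
Outer hash (tag): sum = 158+92+92+196 = 538; mod 256 = 26 → 1a.

1a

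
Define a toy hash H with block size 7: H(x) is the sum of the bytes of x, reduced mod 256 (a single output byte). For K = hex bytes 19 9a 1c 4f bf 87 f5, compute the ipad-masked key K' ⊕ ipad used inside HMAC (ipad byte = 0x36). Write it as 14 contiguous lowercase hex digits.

Key hex bytes 19 9a 1c 4f bf 87 f5 is exactly B = 7 bytes: K' = 19 9a 1c 4f bf 87 f5.
XOR each byte with 0x36: 19⊕36=2f, 9a⊕36=ac, 1c⊕36=2a, 4f⊕36=79, bf⊕36=89, 87⊕36=b1, f5⊕36=c3.

2fac2a7989b1c3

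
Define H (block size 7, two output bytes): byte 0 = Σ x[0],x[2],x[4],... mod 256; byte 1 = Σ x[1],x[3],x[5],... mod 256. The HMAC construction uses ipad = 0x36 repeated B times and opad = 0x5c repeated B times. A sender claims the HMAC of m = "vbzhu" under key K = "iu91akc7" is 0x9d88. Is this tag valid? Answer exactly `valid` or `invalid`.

Key "iu91akc7" = 69 75 39 31 61 6b 63 37 is 8 bytes > B = 7, so hash it first: H(key) = 66 48, then zero-pad to 7 bytes: K' = 66 48 00 00 00 00 00.
K' ⊕ ipad = 50 7e 36 36 36 36 36; K' ⊕ opad = 3a 14 5c 5c 5c 5c 5c.
Inner hash: even-index sum = 444 mod 256 = 188; odd-index sum = 591 mod 256 = 79 → bc 4f.
Outer hash (recomputed tag): even-index sum = 413 mod 256 = 157; odd-index sum = 392 mod 256 = 136 → 9d 88.
Recomputed tag = 9d88; claimed = 9d88 → match.

valid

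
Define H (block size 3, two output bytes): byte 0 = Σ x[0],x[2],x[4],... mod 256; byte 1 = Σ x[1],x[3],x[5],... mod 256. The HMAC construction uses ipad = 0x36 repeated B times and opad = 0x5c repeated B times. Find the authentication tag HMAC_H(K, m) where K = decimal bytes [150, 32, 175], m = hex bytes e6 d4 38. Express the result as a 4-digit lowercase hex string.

Key decimal bytes [150, 32, 175] = 96 20 af is exactly B = 3 bytes: K' = 96 20 af.
K' ⊕ ipad = a0 16 99.  K' ⊕ opad = ca 7c f3.
Inner input = (K'⊕ipad) ∥ m = a0 16 99 ∥ e6 d4 38.
Inner hash: even-index sum = 525 mod 256 = 13; odd-index sum = 308 mod 256 = 52 → 0d 34.
Outer input = (K'⊕opad) ∥ inner = ca 7c f3 ∥ 0d 34.
Outer hash (tag): even-index sum = 497 mod 256 = 241; odd-index sum = 137 mod 256 = 137 → f1 89.

f189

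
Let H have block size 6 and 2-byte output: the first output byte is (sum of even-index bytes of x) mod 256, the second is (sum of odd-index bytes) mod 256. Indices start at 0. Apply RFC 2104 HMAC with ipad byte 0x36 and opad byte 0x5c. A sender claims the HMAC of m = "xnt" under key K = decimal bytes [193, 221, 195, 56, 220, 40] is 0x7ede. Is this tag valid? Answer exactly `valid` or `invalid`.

valid

Key decimal bytes [193, 221, 195, 56, 220, 40] = c1 dd c3 38 dc 28 is exactly B = 6 bytes: K' = c1 dd c3 38 dc 28.
K' ⊕ ipad = f7 eb f5 0e ea 1e; K' ⊕ opad = 9d 81 9f 64 80 74.
Inner hash: even-index sum = 962 mod 256 = 194; odd-index sum = 389 mod 256 = 133 → c2 85.
Outer hash (recomputed tag): even-index sum = 638 mod 256 = 126; odd-index sum = 478 mod 256 = 222 → 7e de.
Recomputed tag = 7ede; claimed = 7ede → match.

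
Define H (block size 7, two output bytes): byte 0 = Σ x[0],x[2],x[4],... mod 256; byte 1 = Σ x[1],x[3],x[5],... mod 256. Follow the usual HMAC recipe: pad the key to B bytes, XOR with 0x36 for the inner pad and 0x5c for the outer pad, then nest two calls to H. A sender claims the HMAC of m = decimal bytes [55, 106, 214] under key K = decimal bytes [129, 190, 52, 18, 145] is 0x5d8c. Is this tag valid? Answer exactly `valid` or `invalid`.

valid

Key decimal bytes [129, 190, 52, 18, 145] = 81 be 34 12 91 is 5 bytes ≤ B = 7; zero-pad to 7 bytes: K' = 81 be 34 12 91 00 00.
K' ⊕ ipad = b7 88 02 24 a7 36 36; K' ⊕ opad = dd e2 68 4e cd 5c 5c.
Inner hash: even-index sum = 512 mod 256 = 0; odd-index sum = 495 mod 256 = 239 → 00 ef.
Outer hash (recomputed tag): even-index sum = 861 mod 256 = 93; odd-index sum = 396 mod 256 = 140 → 5d 8c.
Recomputed tag = 5d8c; claimed = 5d8c → match.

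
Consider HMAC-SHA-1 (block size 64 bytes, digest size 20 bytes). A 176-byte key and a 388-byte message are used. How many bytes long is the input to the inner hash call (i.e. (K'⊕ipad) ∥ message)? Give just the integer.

452

Key is 176 > 64 bytes, so it is hashed to 20 bytes then zero-padded to 64: |K'| = 64.
Inner input = (K'⊕ipad) ∥ m → 64 + 388 = 452 bytes.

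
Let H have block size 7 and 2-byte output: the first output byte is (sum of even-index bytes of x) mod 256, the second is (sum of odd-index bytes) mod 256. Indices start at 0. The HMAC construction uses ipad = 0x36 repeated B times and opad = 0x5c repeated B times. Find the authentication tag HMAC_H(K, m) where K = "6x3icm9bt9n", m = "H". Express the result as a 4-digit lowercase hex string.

Key "6x3icm9bt9n" = 36 78 33 69 63 6d 39 62 74 39 6e is 11 bytes > B = 7, so hash it first: H(key) = e7 e9, then zero-pad to 7 bytes: K' = e7 e9 00 00 00 00 00.
K' ⊕ ipad = d1 df 36 36 36 36 36.  K' ⊕ opad = bb b5 5c 5c 5c 5c 5c.
Inner input = (K'⊕ipad) ∥ m = d1 df 36 36 36 36 36 ∥ 48.
Inner hash: even-index sum = 371 mod 256 = 115; odd-index sum = 403 mod 256 = 147 → 73 93.
Outer input = (K'⊕opad) ∥ inner = bb b5 5c 5c 5c 5c 5c ∥ 73 93.
Outer hash (tag): even-index sum = 610 mod 256 = 98; odd-index sum = 480 mod 256 = 224 → 62 e0.

62e0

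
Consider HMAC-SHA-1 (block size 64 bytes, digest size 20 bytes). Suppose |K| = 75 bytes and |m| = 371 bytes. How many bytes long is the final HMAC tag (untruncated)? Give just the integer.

The tag is one SHA-1 digest: 20 bytes.

20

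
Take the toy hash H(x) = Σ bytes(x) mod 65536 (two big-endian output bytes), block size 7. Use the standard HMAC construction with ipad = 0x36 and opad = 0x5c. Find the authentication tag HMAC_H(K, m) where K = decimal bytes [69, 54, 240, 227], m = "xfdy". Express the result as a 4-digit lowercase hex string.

0371

Key decimal bytes [69, 54, 240, 227] = 45 36 f0 e3 is 4 bytes ≤ B = 7; zero-pad to 7 bytes: K' = 45 36 f0 e3 00 00 00.
K' ⊕ ipad = 73 00 c6 d5 36 36 36.  K' ⊕ opad = 19 6a ac bf 5c 5c 5c.
Inner input = (K'⊕ipad) ∥ m = 73 00 c6 d5 36 36 36 ∥ 78 66 64 79.
Inner hash: sum = 115+0+198+213+54+54+54+120+102+100+121 = 1131 → 04 6b.
Outer input = (K'⊕opad) ∥ inner = 19 6a ac bf 5c 5c 5c ∥ 04 6b.
Outer hash (tag): sum = 25+106+172+191+92+92+92+4+107 = 881 → 03 71.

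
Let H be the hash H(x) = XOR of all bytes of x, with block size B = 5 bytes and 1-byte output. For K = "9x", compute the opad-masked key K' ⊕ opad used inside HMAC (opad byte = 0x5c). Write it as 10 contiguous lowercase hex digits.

Key "9x" = 39 78 is 2 bytes ≤ B = 5; zero-pad to 5 bytes: K' = 39 78 00 00 00.
XOR each byte with 0x5c: 39⊕5c=65, 78⊕5c=24, 00⊕5c=5c, 00⊕5c=5c, 00⊕5c=5c.

65245c5c5c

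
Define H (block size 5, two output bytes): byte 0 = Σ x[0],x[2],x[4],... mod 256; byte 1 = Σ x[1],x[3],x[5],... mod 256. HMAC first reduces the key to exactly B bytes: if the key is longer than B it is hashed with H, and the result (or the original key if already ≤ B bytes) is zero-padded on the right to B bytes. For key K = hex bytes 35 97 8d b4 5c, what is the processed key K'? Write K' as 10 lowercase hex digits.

Key hex bytes 35 97 8d b4 5c is exactly B = 5 bytes: K' = 35 97 8d b4 5c.

35978db45c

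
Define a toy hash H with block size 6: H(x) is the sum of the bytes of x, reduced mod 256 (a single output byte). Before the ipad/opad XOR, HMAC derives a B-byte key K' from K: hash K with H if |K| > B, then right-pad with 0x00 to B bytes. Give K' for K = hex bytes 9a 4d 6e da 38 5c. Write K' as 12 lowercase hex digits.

9a4d6eda385c

Key hex bytes 9a 4d 6e da 38 5c is exactly B = 6 bytes: K' = 9a 4d 6e da 38 5c.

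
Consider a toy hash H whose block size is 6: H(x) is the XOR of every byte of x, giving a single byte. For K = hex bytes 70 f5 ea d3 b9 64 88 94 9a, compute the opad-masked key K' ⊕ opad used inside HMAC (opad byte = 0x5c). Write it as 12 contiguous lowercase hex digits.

Key hex bytes 70 f5 ea d3 b9 64 88 94 9a is 9 bytes > B = 6, so hash it first: H(key) = e7, then zero-pad to 6 bytes: K' = e7 00 00 00 00 00.
XOR each byte with 0x5c: e7⊕5c=bb, 00⊕5c=5c, 00⊕5c=5c, 00⊕5c=5c, 00⊕5c=5c, 00⊕5c=5c.

bb5c5c5c5c5c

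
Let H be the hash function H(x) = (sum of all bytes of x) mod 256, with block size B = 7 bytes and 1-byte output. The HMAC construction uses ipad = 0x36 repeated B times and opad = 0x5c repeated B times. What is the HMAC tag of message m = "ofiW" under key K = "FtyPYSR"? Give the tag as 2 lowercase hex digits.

Key "FtyPYSR" = 46 74 79 50 59 53 52 is exactly B = 7 bytes: K' = 46 74 79 50 59 53 52.
K' ⊕ ipad = 70 42 4f 66 6f 65 64.  K' ⊕ opad = 1a 28 25 0c 05 0f 0e.
Inner input = (K'⊕ipad) ∥ m = 70 42 4f 66 6f 65 64 ∥ 6f 66 69 57.
Inner hash: sum = 112+66+79+102+111+101+100+111+102+105+87 = 1076; mod 256 = 52 → 34.
Outer input = (K'⊕opad) ∥ inner = 1a 28 25 0c 05 0f 0e ∥ 34.
Outer hash (tag): sum = 26+40+37+12+5+15+14+52 = 201 → c9.

c9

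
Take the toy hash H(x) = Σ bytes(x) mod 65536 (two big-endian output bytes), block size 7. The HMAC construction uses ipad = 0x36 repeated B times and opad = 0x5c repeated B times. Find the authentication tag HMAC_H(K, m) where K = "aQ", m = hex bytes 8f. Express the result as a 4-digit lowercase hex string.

0273

Key "aQ" = 61 51 is 2 bytes ≤ B = 7; zero-pad to 7 bytes: K' = 61 51 00 00 00 00 00.
K' ⊕ ipad = 57 67 36 36 36 36 36.  K' ⊕ opad = 3d 0d 5c 5c 5c 5c 5c.
Inner input = (K'⊕ipad) ∥ m = 57 67 36 36 36 36 36 ∥ 8f.
Inner hash: sum = 87+103+54+54+54+54+54+143 = 603 → 02 5b.
Outer input = (K'⊕opad) ∥ inner = 3d 0d 5c 5c 5c 5c 5c ∥ 02 5b.
Outer hash (tag): sum = 61+13+92+92+92+92+92+2+91 = 627 → 02 73.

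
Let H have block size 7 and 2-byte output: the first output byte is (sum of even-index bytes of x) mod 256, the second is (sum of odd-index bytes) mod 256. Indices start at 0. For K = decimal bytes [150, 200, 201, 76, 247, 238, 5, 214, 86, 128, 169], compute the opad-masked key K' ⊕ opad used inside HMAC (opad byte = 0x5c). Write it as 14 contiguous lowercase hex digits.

06045c5c5c5c5c

Key decimal bytes [150, 200, 201, 76, 247, 238, 5, 214, 86, 128, 169] = 96 c8 c9 4c f7 ee 05 d6 56 80 a9 is 11 bytes > B = 7, so hash it first: H(key) = 5a 58, then zero-pad to 7 bytes: K' = 5a 58 00 00 00 00 00.
XOR each byte with 0x5c: 5a⊕5c=06, 58⊕5c=04, 00⊕5c=5c, 00⊕5c=5c, 00⊕5c=5c, 00⊕5c=5c, 00⊕5c=5c.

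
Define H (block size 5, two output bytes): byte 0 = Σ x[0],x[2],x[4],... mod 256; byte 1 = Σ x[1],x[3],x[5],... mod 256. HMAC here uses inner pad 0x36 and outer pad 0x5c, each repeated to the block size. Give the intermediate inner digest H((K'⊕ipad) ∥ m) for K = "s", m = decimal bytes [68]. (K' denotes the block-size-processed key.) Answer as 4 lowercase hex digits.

b1b0

Key "s" = 73 is 1 byte ≤ B = 5; zero-pad to 5 bytes: K' = 73 00 00 00 00.
K' ⊕ ipad = 45 36 36 36 36.
Inner input = 45 36 36 36 36 ∥ 44.
Inner hash: even-index sum = 177 mod 256 = 177; odd-index sum = 176 mod 256 = 176 → b1 b0.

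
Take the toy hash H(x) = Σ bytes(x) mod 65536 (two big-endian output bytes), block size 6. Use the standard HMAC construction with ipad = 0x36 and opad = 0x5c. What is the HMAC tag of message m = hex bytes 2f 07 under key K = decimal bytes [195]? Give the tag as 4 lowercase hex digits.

02a6

Key decimal bytes [195] = c3 is 1 byte ≤ B = 6; zero-pad to 6 bytes: K' = c3 00 00 00 00 00.
K' ⊕ ipad = f5 36 36 36 36 36.  K' ⊕ opad = 9f 5c 5c 5c 5c 5c.
Inner input = (K'⊕ipad) ∥ m = f5 36 36 36 36 36 ∥ 2f 07.
Inner hash: sum = 245+54+54+54+54+54+47+7 = 569 → 02 39.
Outer input = (K'⊕opad) ∥ inner = 9f 5c 5c 5c 5c 5c ∥ 02 39.
Outer hash (tag): sum = 159+92+92+92+92+92+2+57 = 678 → 02 a6.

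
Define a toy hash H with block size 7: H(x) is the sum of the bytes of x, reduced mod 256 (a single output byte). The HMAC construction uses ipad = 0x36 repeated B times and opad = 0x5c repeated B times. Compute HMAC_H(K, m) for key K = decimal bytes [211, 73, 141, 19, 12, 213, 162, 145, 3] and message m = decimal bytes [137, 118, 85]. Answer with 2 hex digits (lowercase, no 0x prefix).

34

Key decimal bytes [211, 73, 141, 19, 12, 213, 162, 145, 3] = d3 49 8d 13 0c d5 a2 91 03 is 9 bytes > B = 7, so hash it first: H(key) = d3, then zero-pad to 7 bytes: K' = d3 00 00 00 00 00 00.
K' ⊕ ipad = e5 36 36 36 36 36 36.  K' ⊕ opad = 8f 5c 5c 5c 5c 5c 5c.
Inner input = (K'⊕ipad) ∥ m = e5 36 36 36 36 36 36 ∥ 89 76 55.
Inner hash: sum = 229+54+54+54+54+54+54+137+118+85 = 893; mod 256 = 125 → 7d.
Outer input = (K'⊕opad) ∥ inner = 8f 5c 5c 5c 5c 5c 5c ∥ 7d.
Outer hash (tag): sum = 143+92+92+92+92+92+92+125 = 820; mod 256 = 52 → 34.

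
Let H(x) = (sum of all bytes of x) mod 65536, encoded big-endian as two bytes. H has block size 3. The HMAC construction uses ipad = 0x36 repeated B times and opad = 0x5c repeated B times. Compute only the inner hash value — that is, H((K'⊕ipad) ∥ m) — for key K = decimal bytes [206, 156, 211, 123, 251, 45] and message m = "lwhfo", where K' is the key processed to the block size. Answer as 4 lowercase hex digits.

Key decimal bytes [206, 156, 211, 123, 251, 45] = ce 9c d3 7b fb 2d is 6 bytes > B = 3, so hash it first: H(key) = 03 e0, then zero-pad to 3 bytes: K' = 03 e0 00.
K' ⊕ ipad = 35 d6 36.
Inner input = 35 d6 36 ∥ 6c 77 68 66 6f.
Inner hash: sum = 53+214+54+108+119+104+102+111 = 865 → 03 61.

0361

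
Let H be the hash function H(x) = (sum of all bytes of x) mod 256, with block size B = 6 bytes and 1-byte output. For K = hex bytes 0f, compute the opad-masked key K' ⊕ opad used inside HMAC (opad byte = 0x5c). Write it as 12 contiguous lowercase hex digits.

Key hex bytes 0f is 1 byte ≤ B = 6; zero-pad to 6 bytes: K' = 0f 00 00 00 00 00.
XOR each byte with 0x5c: 0f⊕5c=53, 00⊕5c=5c, 00⊕5c=5c, 00⊕5c=5c, 00⊕5c=5c, 00⊕5c=5c.

535c5c5c5c5c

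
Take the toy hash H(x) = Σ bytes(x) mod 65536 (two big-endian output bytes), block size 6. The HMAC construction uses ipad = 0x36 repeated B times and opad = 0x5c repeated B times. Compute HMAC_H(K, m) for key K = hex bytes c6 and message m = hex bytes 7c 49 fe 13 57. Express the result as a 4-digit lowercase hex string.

Key hex bytes c6 is 1 byte ≤ B = 6; zero-pad to 6 bytes: K' = c6 00 00 00 00 00.
K' ⊕ ipad = f0 36 36 36 36 36.  K' ⊕ opad = 9a 5c 5c 5c 5c 5c.
Inner input = (K'⊕ipad) ∥ m = f0 36 36 36 36 36 ∥ 7c 49 fe 13 57.
Inner hash: sum = 240+54+54+54+54+54+124+73+254+19+87 = 1067 → 04 2b.
Outer input = (K'⊕opad) ∥ inner = 9a 5c 5c 5c 5c 5c ∥ 04 2b.
Outer hash (tag): sum = 154+92+92+92+92+92+4+43 = 661 → 02 95.

0295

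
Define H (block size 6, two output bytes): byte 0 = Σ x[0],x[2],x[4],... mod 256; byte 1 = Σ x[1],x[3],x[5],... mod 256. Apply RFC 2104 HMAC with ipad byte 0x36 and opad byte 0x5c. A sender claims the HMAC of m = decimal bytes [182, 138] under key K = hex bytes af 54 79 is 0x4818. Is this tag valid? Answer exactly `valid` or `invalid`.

Key hex bytes af 54 79 is 3 bytes ≤ B = 6; zero-pad to 6 bytes: K' = af 54 79 00 00 00.
K' ⊕ ipad = 99 62 4f 36 36 36; K' ⊕ opad = f3 08 25 5c 5c 5c.
Inner hash: even-index sum = 468 mod 256 = 212; odd-index sum = 344 mod 256 = 88 → d4 58.
Outer hash (recomputed tag): even-index sum = 584 mod 256 = 72; odd-index sum = 280 mod 256 = 24 → 48 18.
Recomputed tag = 4818; claimed = 4818 → match.

valid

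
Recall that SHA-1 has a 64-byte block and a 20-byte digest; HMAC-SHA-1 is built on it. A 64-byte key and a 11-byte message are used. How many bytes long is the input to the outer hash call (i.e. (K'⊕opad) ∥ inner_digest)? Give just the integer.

Key is 64 ≤ 64 bytes, zero-padded: |K'| = 64.
Outer input = (K'⊕opad) ∥ H(inner) → 64 + 20 = 84 bytes.

84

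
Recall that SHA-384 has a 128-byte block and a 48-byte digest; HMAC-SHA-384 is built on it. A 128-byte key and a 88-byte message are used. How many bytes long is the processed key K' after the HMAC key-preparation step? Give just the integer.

128

Key is 128 ≤ 128 bytes, zero-padded: |K'| = 128.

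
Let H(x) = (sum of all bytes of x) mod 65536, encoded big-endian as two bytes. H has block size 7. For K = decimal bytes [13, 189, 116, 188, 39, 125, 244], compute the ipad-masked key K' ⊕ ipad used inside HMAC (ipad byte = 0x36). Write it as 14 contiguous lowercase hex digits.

Key decimal bytes [13, 189, 116, 188, 39, 125, 244] = 0d bd 74 bc 27 7d f4 is exactly B = 7 bytes: K' = 0d bd 74 bc 27 7d f4.
XOR each byte with 0x36: 0d⊕36=3b, bd⊕36=8b, 74⊕36=42, bc⊕36=8a, 27⊕36=11, 7d⊕36=4b, f4⊕36=c2.

3b8b428a114bc2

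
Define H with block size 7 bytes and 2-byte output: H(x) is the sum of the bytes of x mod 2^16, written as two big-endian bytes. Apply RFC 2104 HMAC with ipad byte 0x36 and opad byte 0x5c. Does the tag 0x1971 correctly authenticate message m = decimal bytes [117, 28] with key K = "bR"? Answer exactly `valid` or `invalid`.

Key "bR" = 62 52 is 2 bytes ≤ B = 7; zero-pad to 7 bytes: K' = 62 52 00 00 00 00 00.
K' ⊕ ipad = 54 64 36 36 36 36 36; K' ⊕ opad = 3e 0e 5c 5c 5c 5c 5c.
Inner hash: sum = 84+100+54+54+54+54+54+117+28 = 599 → 02 57.
Outer hash (recomputed tag): sum = 62+14+92+92+92+92+92+2+87 = 625 → 02 71.
Recomputed tag = 0271; claimed = 1971 → mismatch.

invalid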